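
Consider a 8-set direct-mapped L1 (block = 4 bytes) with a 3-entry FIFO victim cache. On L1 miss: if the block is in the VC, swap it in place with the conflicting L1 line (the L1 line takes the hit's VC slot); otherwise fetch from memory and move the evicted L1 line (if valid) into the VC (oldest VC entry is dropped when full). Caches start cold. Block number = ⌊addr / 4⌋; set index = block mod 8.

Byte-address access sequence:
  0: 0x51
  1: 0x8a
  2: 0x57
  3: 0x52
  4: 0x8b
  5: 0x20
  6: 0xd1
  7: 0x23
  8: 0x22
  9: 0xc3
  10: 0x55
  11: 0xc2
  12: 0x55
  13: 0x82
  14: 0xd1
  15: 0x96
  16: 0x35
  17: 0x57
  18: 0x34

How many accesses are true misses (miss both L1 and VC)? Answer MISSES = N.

  [0] addr=0x51 blk=20 s=4: MISS | VC []
  [1] addr=0x8a blk=34 s=2: MISS | VC []
  [2] addr=0x57 blk=21 s=5: MISS | VC []
  [3] addr=0x52 blk=20 s=4: L1-HIT | VC []
  [4] addr=0x8b blk=34 s=2: L1-HIT | VC []
  [5] addr=0x20 blk=8 s=0: MISS | VC []
  [6] addr=0xd1 blk=52 s=4: MISS | VC [20]
  [7] addr=0x23 blk=8 s=0: L1-HIT | VC [20]
  [8] addr=0x22 blk=8 s=0: L1-HIT | VC [20]
  [9] addr=0xc3 blk=48 s=0: MISS | VC [20, 8]
  [10] addr=0x55 blk=21 s=5: L1-HIT | VC [20, 8]
  [11] addr=0xc2 blk=48 s=0: L1-HIT | VC [20, 8]
  [12] addr=0x55 blk=21 s=5: L1-HIT | VC [20, 8]
  [13] addr=0x82 blk=32 s=0: MISS | VC [20, 8, 48]
  [14] addr=0xd1 blk=52 s=4: L1-HIT | VC [20, 8, 48]
  [15] addr=0x96 blk=37 s=5: MISS | VC [8, 48, 21]
  [16] addr=0x35 blk=13 s=5: MISS | VC [48, 21, 37]
  [17] addr=0x57 blk=21 s=5: VC-HIT | VC [48, 13, 37]
  [18] addr=0x34 blk=13 s=5: VC-HIT | VC [48, 21, 37]

MISSES = 9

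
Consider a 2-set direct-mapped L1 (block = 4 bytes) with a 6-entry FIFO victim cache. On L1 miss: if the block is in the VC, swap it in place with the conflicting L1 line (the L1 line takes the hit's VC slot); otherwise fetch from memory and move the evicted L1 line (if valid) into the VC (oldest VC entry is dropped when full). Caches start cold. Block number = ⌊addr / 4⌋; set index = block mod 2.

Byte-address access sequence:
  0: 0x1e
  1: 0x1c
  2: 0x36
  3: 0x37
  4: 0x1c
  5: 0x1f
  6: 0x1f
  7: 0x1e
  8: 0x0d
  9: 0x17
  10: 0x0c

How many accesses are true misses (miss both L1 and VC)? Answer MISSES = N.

  [0] addr=0x1e blk=7 s=1: MISS | VC []
  [1] addr=0x1c blk=7 s=1: L1-HIT | VC []
  [2] addr=0x36 blk=13 s=1: MISS | VC [7]
  [3] addr=0x37 blk=13 s=1: L1-HIT | VC [7]
  [4] addr=0x1c blk=7 s=1: VC-HIT | VC [13]
  [5] addr=0x1f blk=7 s=1: L1-HIT | VC [13]
  [6] addr=0x1f blk=7 s=1: L1-HIT | VC [13]
  [7] addr=0x1e blk=7 s=1: L1-HIT | VC [13]
  [8] addr=0xd blk=3 s=1: MISS | VC [13, 7]
  [9] addr=0x17 blk=5 s=1: MISS | VC [13, 7, 3]
  [10] addr=0xc blk=3 s=1: VC-HIT | VC [13, 7, 5]

MISSES = 4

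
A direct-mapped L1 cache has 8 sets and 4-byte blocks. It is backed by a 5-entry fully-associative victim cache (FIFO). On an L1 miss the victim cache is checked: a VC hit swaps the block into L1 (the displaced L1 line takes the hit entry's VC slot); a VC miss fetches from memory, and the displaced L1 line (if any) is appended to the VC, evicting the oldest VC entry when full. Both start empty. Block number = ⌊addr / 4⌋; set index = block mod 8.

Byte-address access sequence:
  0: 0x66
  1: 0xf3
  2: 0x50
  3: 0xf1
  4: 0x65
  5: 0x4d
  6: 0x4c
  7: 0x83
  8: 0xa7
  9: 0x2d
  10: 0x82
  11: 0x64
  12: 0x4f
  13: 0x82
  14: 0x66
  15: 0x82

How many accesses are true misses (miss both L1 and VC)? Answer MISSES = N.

  [0] addr=0x66 blk=25 s=1: MISS | VC []
  [1] addr=0xf3 blk=60 s=4: MISS | VC []
  [2] addr=0x50 blk=20 s=4: MISS | VC [60]
  [3] addr=0xf1 blk=60 s=4: VC-HIT | VC [20]
  [4] addr=0x65 blk=25 s=1: L1-HIT | VC [20]
  [5] addr=0x4d blk=19 s=3: MISS | VC [20]
  [6] addr=0x4c blk=19 s=3: L1-HIT | VC [20]
  [7] addr=0x83 blk=32 s=0: MISS | VC [20]
  [8] addr=0xa7 blk=41 s=1: MISS | VC [20, 25]
  [9] addr=0x2d blk=11 s=3: MISS | VC [20, 25, 19]
  [10] addr=0x82 blk=32 s=0: L1-HIT | VC [20, 25, 19]
  [11] addr=0x64 blk=25 s=1: VC-HIT | VC [20, 41, 19]
  [12] addr=0x4f blk=19 s=3: VC-HIT | VC [20, 41, 11]
  [13] addr=0x82 blk=32 s=0: L1-HIT | VC [20, 41, 11]
  [14] addr=0x66 blk=25 s=1: L1-HIT | VC [20, 41, 11]
  [15] addr=0x82 blk=32 s=0: L1-HIT | VC [20, 41, 11]

MISSES = 7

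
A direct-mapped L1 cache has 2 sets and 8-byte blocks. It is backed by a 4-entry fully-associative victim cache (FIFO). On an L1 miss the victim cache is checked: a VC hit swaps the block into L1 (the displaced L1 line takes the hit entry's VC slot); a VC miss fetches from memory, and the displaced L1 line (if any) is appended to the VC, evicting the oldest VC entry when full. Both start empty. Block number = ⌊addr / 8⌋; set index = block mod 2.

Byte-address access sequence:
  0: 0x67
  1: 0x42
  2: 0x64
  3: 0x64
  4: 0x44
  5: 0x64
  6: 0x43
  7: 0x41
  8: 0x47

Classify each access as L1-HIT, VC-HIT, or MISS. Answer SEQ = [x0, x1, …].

  [0] addr=0x67 blk=12 s=0: MISS | VC []
  [1] addr=0x42 blk=8 s=0: MISS | VC [12]
  [2] addr=0x64 blk=12 s=0: VC-HIT | VC [8]
  [3] addr=0x64 blk=12 s=0: L1-HIT | VC [8]
  [4] addr=0x44 blk=8 s=0: VC-HIT | VC [12]
  [5] addr=0x64 blk=12 s=0: VC-HIT | VC [8]
  [6] addr=0x43 blk=8 s=0: VC-HIT | VC [12]
  [7] addr=0x41 blk=8 s=0: L1-HIT | VC [12]
  [8] addr=0x47 blk=8 s=0: L1-HIT | VC [12]

SEQ = [MISS, MISS, VC-HIT, L1-HIT, VC-HIT, VC-HIT, VC-HIT, L1-HIT, L1-HIT]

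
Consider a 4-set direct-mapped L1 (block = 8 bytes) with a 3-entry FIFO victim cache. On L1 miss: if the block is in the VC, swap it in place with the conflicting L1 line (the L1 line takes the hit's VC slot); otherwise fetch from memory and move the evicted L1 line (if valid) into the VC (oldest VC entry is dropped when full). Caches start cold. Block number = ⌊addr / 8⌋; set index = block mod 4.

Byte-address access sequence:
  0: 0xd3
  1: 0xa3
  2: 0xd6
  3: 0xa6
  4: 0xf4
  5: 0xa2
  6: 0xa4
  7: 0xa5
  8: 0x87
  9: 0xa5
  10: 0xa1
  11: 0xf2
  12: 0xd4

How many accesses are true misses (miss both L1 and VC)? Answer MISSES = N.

MISSES = 4

0: 0xd3 (blk 26, set 2) → MISS  vc=[]
1: 0xa3 (blk 20, set 0) → MISS  vc=[]
2: 0xd6 (blk 26, set 2) → L1-HIT  vc=[]
3: 0xa6 (blk 20, set 0) → L1-HIT  vc=[]
4: 0xf4 (blk 30, set 2) → MISS  vc=[26]
5: 0xa2 (blk 20, set 0) → L1-HIT  vc=[26]
6: 0xa4 (blk 20, set 0) → L1-HIT  vc=[26]
7: 0xa5 (blk 20, set 0) → L1-HIT  vc=[26]
8: 0x87 (blk 16, set 0) → MISS  vc=[26, 20]
9: 0xa5 (blk 20, set 0) → VC-HIT  vc=[26, 16]
10: 0xa1 (blk 20, set 0) → L1-HIT  vc=[26, 16]
11: 0xf2 (blk 30, set 2) → L1-HIT  vc=[26, 16]
12: 0xd4 (blk 26, set 2) → VC-HIT  vc=[30, 16]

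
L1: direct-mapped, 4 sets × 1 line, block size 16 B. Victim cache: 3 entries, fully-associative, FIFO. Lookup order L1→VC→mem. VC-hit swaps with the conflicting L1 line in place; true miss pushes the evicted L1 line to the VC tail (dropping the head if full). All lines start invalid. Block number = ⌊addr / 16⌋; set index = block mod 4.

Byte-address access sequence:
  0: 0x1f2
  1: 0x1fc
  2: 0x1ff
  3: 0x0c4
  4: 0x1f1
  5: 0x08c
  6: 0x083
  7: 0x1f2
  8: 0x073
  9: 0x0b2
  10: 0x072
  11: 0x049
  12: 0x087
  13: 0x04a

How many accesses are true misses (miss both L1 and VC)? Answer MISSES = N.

MISSES = 6

#0 0x1f2→b31/s3 MISS; vc=[]
#1 0x1fc→b31/s3 L1-HIT; vc=[]
#2 0x1ff→b31/s3 L1-HIT; vc=[]
#3 0xc4→b12/s0 MISS; vc=[]
#4 0x1f1→b31/s3 L1-HIT; vc=[]
#5 0x8c→b8/s0 MISS; vc=[12]
#6 0x83→b8/s0 L1-HIT; vc=[12]
#7 0x1f2→b31/s3 L1-HIT; vc=[12]
#8 0x73→b7/s3 MISS; vc=[12,31]
#9 0xb2→b11/s3 MISS; vc=[12,31,7]
#10 0x72→b7/s3 VC-HIT; vc=[12,31,11]
#11 0x49→b4/s0 MISS; vc=[31,11,8]
#12 0x87→b8/s0 VC-HIT; vc=[31,11,4]
#13 0x4a→b4/s0 VC-HIT; vc=[31,11,8]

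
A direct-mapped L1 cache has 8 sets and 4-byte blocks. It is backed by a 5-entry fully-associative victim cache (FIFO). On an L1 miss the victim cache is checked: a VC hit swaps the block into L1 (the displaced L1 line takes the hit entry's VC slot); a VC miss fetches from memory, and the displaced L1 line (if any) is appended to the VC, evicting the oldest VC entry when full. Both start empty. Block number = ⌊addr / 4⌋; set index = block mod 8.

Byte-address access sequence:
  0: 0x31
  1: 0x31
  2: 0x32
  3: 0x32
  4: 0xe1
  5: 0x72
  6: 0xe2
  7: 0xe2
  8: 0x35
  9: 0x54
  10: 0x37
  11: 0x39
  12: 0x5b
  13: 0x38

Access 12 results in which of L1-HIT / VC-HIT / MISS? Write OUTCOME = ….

#0 0x31→b12/s4 MISS; vc=[]
#1 0x31→b12/s4 L1-HIT; vc=[]
#2 0x32→b12/s4 L1-HIT; vc=[]
#3 0x32→b12/s4 L1-HIT; vc=[]
#4 0xe1→b56/s0 MISS; vc=[]
#5 0x72→b28/s4 MISS; vc=[12]
#6 0xe2→b56/s0 L1-HIT; vc=[12]
#7 0xe2→b56/s0 L1-HIT; vc=[12]
#8 0x35→b13/s5 MISS; vc=[12]
#9 0x54→b21/s5 MISS; vc=[12,13]
#10 0x37→b13/s5 VC-HIT; vc=[12,21]
#11 0x39→b14/s6 MISS; vc=[12,21]
#12 0x5b→b22/s6 MISS; vc=[12,21,14]
#13 0x38→b14/s6 VC-HIT; vc=[12,21,22]

OUTCOME = MISS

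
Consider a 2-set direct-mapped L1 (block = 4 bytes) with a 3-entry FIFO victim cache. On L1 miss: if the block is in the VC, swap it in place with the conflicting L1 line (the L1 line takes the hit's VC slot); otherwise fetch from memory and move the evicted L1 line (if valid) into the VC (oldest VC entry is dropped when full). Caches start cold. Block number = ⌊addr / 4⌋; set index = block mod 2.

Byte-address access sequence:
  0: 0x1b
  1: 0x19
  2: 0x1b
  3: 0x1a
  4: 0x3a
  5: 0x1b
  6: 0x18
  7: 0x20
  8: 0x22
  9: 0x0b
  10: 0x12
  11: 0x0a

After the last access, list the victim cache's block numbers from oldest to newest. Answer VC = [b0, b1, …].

  [0] addr=0x1b blk=6 s=0: MISS | VC []
  [1] addr=0x19 blk=6 s=0: L1-HIT | VC []
  [2] addr=0x1b blk=6 s=0: L1-HIT | VC []
  [3] addr=0x1a blk=6 s=0: L1-HIT | VC []
  [4] addr=0x3a blk=14 s=0: MISS | VC [6]
  [5] addr=0x1b blk=6 s=0: VC-HIT | VC [14]
  [6] addr=0x18 blk=6 s=0: L1-HIT | VC [14]
  [7] addr=0x20 blk=8 s=0: MISS | VC [14, 6]
  [8] addr=0x22 blk=8 s=0: L1-HIT | VC [14, 6]
  [9] addr=0xb blk=2 s=0: MISS | VC [14, 6, 8]
  [10] addr=0x12 blk=4 s=0: MISS | VC [6, 8, 2]
  [11] addr=0xa blk=2 s=0: VC-HIT | VC [6, 8, 4]

VC = [6, 8, 4]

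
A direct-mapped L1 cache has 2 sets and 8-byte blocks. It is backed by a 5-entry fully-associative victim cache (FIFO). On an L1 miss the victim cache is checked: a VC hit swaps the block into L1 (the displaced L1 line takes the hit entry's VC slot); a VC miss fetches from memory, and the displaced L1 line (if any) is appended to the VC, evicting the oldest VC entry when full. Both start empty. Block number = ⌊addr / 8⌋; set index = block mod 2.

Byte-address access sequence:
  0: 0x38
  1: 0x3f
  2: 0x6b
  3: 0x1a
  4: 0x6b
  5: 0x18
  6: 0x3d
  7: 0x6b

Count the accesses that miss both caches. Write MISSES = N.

  [0] addr=0x38 blk=7 s=1: MISS | VC []
  [1] addr=0x3f blk=7 s=1: L1-HIT | VC []
  [2] addr=0x6b blk=13 s=1: MISS | VC [7]
  [3] addr=0x1a blk=3 s=1: MISS | VC [7, 13]
  [4] addr=0x6b blk=13 s=1: VC-HIT | VC [7, 3]
  [5] addr=0x18 blk=3 s=1: VC-HIT | VC [7, 13]
  [6] addr=0x3d blk=7 s=1: VC-HIT | VC [3, 13]
  [7] addr=0x6b blk=13 s=1: VC-HIT | VC [3, 7]

MISSES = 3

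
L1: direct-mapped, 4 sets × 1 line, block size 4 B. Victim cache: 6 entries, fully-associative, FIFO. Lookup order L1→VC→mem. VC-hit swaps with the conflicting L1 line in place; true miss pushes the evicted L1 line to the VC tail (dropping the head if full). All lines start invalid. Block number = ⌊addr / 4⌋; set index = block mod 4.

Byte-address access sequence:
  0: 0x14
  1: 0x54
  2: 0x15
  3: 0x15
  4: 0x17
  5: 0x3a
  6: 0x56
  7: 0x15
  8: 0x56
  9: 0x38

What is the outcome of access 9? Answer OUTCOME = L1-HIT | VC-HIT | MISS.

OUTCOME = L1-HIT

#0 0x14→b5/s1 MISS; vc=[]
#1 0x54→b21/s1 MISS; vc=[5]
#2 0x15→b5/s1 VC-HIT; vc=[21]
#3 0x15→b5/s1 L1-HIT; vc=[21]
#4 0x17→b5/s1 L1-HIT; vc=[21]
#5 0x3a→b14/s2 MISS; vc=[21]
#6 0x56→b21/s1 VC-HIT; vc=[5]
#7 0x15→b5/s1 VC-HIT; vc=[21]
#8 0x56→b21/s1 VC-HIT; vc=[5]
#9 0x38→b14/s2 L1-HIT; vc=[5]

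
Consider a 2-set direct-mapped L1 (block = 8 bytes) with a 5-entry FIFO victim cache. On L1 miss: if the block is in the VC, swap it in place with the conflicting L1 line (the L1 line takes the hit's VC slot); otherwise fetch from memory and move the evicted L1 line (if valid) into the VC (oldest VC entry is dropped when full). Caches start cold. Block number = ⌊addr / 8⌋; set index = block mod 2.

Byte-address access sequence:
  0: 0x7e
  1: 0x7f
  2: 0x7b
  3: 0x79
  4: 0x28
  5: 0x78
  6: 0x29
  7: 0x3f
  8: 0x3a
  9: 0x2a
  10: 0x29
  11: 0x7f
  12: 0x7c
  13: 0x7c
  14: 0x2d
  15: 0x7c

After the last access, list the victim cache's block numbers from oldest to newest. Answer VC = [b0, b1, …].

VC = [5, 7]

#0 0x7e→b15/s1 MISS; vc=[]
#1 0x7f→b15/s1 L1-HIT; vc=[]
#2 0x7b→b15/s1 L1-HIT; vc=[]
#3 0x79→b15/s1 L1-HIT; vc=[]
#4 0x28→b5/s1 MISS; vc=[15]
#5 0x78→b15/s1 VC-HIT; vc=[5]
#6 0x29→b5/s1 VC-HIT; vc=[15]
#7 0x3f→b7/s1 MISS; vc=[15,5]
#8 0x3a→b7/s1 L1-HIT; vc=[15,5]
#9 0x2a→b5/s1 VC-HIT; vc=[15,7]
#10 0x29→b5/s1 L1-HIT; vc=[15,7]
#11 0x7f→b15/s1 VC-HIT; vc=[5,7]
#12 0x7c→b15/s1 L1-HIT; vc=[5,7]
#13 0x7c→b15/s1 L1-HIT; vc=[5,7]
#14 0x2d→b5/s1 VC-HIT; vc=[15,7]
#15 0x7c→b15/s1 VC-HIT; vc=[5,7]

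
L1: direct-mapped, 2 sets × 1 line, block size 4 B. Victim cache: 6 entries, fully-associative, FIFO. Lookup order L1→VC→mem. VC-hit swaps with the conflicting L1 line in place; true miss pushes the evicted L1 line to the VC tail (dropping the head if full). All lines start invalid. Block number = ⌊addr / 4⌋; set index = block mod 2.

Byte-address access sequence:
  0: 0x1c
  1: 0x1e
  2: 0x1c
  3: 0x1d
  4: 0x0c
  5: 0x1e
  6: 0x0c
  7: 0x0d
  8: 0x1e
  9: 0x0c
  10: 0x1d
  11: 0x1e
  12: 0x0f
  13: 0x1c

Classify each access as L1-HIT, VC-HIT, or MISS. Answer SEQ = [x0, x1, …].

#0 0x1c→b7/s1 MISS; vc=[]
#1 0x1e→b7/s1 L1-HIT; vc=[]
#2 0x1c→b7/s1 L1-HIT; vc=[]
#3 0x1d→b7/s1 L1-HIT; vc=[]
#4 0xc→b3/s1 MISS; vc=[7]
#5 0x1e→b7/s1 VC-HIT; vc=[3]
#6 0xc→b3/s1 VC-HIT; vc=[7]
#7 0xd→b3/s1 L1-HIT; vc=[7]
#8 0x1e→b7/s1 VC-HIT; vc=[3]
#9 0xc→b3/s1 VC-HIT; vc=[7]
#10 0x1d→b7/s1 VC-HIT; vc=[3]
#11 0x1e→b7/s1 L1-HIT; vc=[3]
#12 0xf→b3/s1 VC-HIT; vc=[7]
#13 0x1c→b7/s1 VC-HIT; vc=[3]

SEQ = [MISS, L1-HIT, L1-HIT, L1-HIT, MISS, VC-HIT, VC-HIT, L1-HIT, VC-HIT, VC-HIT, VC-HIT, L1-HIT, VC-HIT, VC-HIT]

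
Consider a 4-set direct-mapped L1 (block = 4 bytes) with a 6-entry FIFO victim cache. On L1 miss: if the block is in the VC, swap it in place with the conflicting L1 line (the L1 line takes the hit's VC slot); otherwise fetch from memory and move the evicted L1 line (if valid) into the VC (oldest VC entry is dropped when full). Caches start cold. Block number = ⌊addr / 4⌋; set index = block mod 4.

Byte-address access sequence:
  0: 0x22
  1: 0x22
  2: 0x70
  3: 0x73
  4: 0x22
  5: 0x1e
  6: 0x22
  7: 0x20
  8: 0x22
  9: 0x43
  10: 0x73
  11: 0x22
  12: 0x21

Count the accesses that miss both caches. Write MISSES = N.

#0 0x22→b8/s0 MISS; vc=[]
#1 0x22→b8/s0 L1-HIT; vc=[]
#2 0x70→b28/s0 MISS; vc=[8]
#3 0x73→b28/s0 L1-HIT; vc=[8]
#4 0x22→b8/s0 VC-HIT; vc=[28]
#5 0x1e→b7/s3 MISS; vc=[28]
#6 0x22→b8/s0 L1-HIT; vc=[28]
#7 0x20→b8/s0 L1-HIT; vc=[28]
#8 0x22→b8/s0 L1-HIT; vc=[28]
#9 0x43→b16/s0 MISS; vc=[28,8]
#10 0x73→b28/s0 VC-HIT; vc=[16,8]
#11 0x22→b8/s0 VC-HIT; vc=[16,28]
#12 0x21→b8/s0 L1-HIT; vc=[16,28]

MISSES = 4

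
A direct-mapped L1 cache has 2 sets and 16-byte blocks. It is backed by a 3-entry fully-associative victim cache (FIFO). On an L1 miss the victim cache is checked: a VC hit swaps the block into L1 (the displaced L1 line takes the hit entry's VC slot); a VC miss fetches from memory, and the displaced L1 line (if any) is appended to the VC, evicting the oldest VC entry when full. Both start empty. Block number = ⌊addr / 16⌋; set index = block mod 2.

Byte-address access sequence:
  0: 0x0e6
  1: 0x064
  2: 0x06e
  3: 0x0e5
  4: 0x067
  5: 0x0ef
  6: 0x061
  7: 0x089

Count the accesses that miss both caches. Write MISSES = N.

MISSES = 3

#0 0xe6→b14/s0 MISS; vc=[]
#1 0x64→b6/s0 MISS; vc=[14]
#2 0x6e→b6/s0 L1-HIT; vc=[14]
#3 0xe5→b14/s0 VC-HIT; vc=[6]
#4 0x67→b6/s0 VC-HIT; vc=[14]
#5 0xef→b14/s0 VC-HIT; vc=[6]
#6 0x61→b6/s0 VC-HIT; vc=[14]
#7 0x89→b8/s0 MISS; vc=[14,6]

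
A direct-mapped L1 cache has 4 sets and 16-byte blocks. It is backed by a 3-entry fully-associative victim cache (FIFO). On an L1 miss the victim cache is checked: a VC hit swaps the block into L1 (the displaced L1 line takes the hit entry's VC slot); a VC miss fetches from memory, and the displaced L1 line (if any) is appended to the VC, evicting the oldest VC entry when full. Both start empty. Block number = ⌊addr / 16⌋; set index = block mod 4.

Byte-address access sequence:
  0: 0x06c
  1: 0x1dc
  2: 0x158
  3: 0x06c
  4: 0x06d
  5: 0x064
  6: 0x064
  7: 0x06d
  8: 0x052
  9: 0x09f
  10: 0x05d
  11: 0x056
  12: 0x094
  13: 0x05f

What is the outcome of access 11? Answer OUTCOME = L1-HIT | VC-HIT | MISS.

0: 0x6c (blk 6, set 2) → MISS  vc=[]
1: 0x1dc (blk 29, set 1) → MISS  vc=[]
2: 0x158 (blk 21, set 1) → MISS  vc=[29]
3: 0x6c (blk 6, set 2) → L1-HIT  vc=[29]
4: 0x6d (blk 6, set 2) → L1-HIT  vc=[29]
5: 0x64 (blk 6, set 2) → L1-HIT  vc=[29]
6: 0x64 (blk 6, set 2) → L1-HIT  vc=[29]
7: 0x6d (blk 6, set 2) → L1-HIT  vc=[29]
8: 0x52 (blk 5, set 1) → MISS  vc=[29, 21]
9: 0x9f (blk 9, set 1) → MISS  vc=[29, 21, 5]
10: 0x5d (blk 5, set 1) → VC-HIT  vc=[29, 21, 9]
11: 0x56 (blk 5, set 1) → L1-HIT  vc=[29, 21, 9]
12: 0x94 (blk 9, set 1) → VC-HIT  vc=[29, 21, 5]
13: 0x5f (blk 5, set 1) → VC-HIT  vc=[29, 21, 9]

OUTCOME = L1-HIT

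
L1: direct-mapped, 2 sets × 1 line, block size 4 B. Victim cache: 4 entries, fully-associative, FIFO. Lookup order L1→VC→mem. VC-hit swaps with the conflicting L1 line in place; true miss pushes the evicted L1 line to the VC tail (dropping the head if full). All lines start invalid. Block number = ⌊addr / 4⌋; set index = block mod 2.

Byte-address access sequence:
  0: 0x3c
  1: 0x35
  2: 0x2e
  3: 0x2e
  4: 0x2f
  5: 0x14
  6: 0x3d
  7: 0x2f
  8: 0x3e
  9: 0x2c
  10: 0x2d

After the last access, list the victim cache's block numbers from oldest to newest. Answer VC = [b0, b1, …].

0: 0x3c (blk 15, set 1) → MISS  vc=[]
1: 0x35 (blk 13, set 1) → MISS  vc=[15]
2: 0x2e (blk 11, set 1) → MISS  vc=[15, 13]
3: 0x2e (blk 11, set 1) → L1-HIT  vc=[15, 13]
4: 0x2f (blk 11, set 1) → L1-HIT  vc=[15, 13]
5: 0x14 (blk 5, set 1) → MISS  vc=[15, 13, 11]
6: 0x3d (blk 15, set 1) → VC-HIT  vc=[5, 13, 11]
7: 0x2f (blk 11, set 1) → VC-HIT  vc=[5, 13, 15]
8: 0x3e (blk 15, set 1) → VC-HIT  vc=[5, 13, 11]
9: 0x2c (blk 11, set 1) → VC-HIT  vc=[5, 13, 15]
10: 0x2d (blk 11, set 1) → L1-HIT  vc=[5, 13, 15]

VC = [5, 13, 15]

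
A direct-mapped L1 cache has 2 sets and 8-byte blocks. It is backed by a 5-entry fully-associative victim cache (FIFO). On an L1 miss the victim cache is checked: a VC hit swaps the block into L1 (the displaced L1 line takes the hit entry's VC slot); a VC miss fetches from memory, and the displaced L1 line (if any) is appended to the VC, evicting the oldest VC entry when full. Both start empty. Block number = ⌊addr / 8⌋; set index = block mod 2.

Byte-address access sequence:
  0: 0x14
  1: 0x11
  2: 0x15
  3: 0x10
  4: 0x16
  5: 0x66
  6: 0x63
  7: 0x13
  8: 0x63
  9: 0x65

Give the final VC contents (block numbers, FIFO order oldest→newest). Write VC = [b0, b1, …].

VC = [2]

0: 0x14 (blk 2, set 0) → MISS  vc=[]
1: 0x11 (blk 2, set 0) → L1-HIT  vc=[]
2: 0x15 (blk 2, set 0) → L1-HIT  vc=[]
3: 0x10 (blk 2, set 0) → L1-HIT  vc=[]
4: 0x16 (blk 2, set 0) → L1-HIT  vc=[]
5: 0x66 (blk 12, set 0) → MISS  vc=[2]
6: 0x63 (blk 12, set 0) → L1-HIT  vc=[2]
7: 0x13 (blk 2, set 0) → VC-HIT  vc=[12]
8: 0x63 (blk 12, set 0) → VC-HIT  vc=[2]
9: 0x65 (blk 12, set 0) → L1-HIT  vc=[2]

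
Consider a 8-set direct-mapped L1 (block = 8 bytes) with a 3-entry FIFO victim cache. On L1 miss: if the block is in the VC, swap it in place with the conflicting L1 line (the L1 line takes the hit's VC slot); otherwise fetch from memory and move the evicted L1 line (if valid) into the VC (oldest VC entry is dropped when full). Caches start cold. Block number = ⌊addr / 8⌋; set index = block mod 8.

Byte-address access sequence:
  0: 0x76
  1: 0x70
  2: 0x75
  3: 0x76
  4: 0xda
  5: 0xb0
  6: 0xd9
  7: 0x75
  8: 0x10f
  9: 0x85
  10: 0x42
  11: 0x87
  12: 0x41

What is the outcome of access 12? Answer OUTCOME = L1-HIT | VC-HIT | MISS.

0: 0x76 (blk 14, set 6) → MISS  vc=[]
1: 0x70 (blk 14, set 6) → L1-HIT  vc=[]
2: 0x75 (blk 14, set 6) → L1-HIT  vc=[]
3: 0x76 (blk 14, set 6) → L1-HIT  vc=[]
4: 0xda (blk 27, set 3) → MISS  vc=[]
5: 0xb0 (blk 22, set 6) → MISS  vc=[14]
6: 0xd9 (blk 27, set 3) → L1-HIT  vc=[14]
7: 0x75 (blk 14, set 6) → VC-HIT  vc=[22]
8: 0x10f (blk 33, set 1) → MISS  vc=[22]
9: 0x85 (blk 16, set 0) → MISS  vc=[22]
10: 0x42 (blk 8, set 0) → MISS  vc=[22, 16]
11: 0x87 (blk 16, set 0) → VC-HIT  vc=[22, 8]
12: 0x41 (blk 8, set 0) → VC-HIT  vc=[22, 16]

OUTCOME = VC-HIT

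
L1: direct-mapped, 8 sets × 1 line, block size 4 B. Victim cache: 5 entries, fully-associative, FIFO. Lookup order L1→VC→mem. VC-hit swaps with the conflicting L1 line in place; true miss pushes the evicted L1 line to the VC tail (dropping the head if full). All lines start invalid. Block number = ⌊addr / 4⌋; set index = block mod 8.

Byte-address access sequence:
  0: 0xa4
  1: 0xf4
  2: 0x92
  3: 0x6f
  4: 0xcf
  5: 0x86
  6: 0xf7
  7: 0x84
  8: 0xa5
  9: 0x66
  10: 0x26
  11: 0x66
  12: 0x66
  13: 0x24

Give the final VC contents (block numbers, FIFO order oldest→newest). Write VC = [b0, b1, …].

0: 0xa4 (blk 41, set 1) → MISS  vc=[]
1: 0xf4 (blk 61, set 5) → MISS  vc=[]
2: 0x92 (blk 36, set 4) → MISS  vc=[]
3: 0x6f (blk 27, set 3) → MISS  vc=[]
4: 0xcf (blk 51, set 3) → MISS  vc=[27]
5: 0x86 (blk 33, set 1) → MISS  vc=[27, 41]
6: 0xf7 (blk 61, set 5) → L1-HIT  vc=[27, 41]
7: 0x84 (blk 33, set 1) → L1-HIT  vc=[27, 41]
8: 0xa5 (blk 41, set 1) → VC-HIT  vc=[27, 33]
9: 0x66 (blk 25, set 1) → MISS  vc=[27, 33, 41]
10: 0x26 (blk 9, set 1) → MISS  vc=[27, 33, 41, 25]
11: 0x66 (blk 25, set 1) → VC-HIT  vc=[27, 33, 41, 9]
12: 0x66 (blk 25, set 1) → L1-HIT  vc=[27, 33, 41, 9]
13: 0x24 (blk 9, set 1) → VC-HIT  vc=[27, 33, 41, 25]

VC = [27, 33, 41, 25]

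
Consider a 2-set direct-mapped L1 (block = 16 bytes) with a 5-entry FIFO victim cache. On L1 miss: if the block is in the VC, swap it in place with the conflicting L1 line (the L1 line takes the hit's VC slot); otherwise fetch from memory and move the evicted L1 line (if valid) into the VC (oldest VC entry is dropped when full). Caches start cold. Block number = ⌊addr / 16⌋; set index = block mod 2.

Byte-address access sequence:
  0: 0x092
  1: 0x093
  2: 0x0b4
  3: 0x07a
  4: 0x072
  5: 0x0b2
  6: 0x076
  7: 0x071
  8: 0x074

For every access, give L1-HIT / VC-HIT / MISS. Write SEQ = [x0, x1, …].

0: 0x92 (blk 9, set 1) → MISS  vc=[]
1: 0x93 (blk 9, set 1) → L1-HIT  vc=[]
2: 0xb4 (blk 11, set 1) → MISS  vc=[9]
3: 0x7a (blk 7, set 1) → MISS  vc=[9, 11]
4: 0x72 (blk 7, set 1) → L1-HIT  vc=[9, 11]
5: 0xb2 (blk 11, set 1) → VC-HIT  vc=[9, 7]
6: 0x76 (blk 7, set 1) → VC-HIT  vc=[9, 11]
7: 0x71 (blk 7, set 1) → L1-HIT  vc=[9, 11]
8: 0x74 (blk 7, set 1) → L1-HIT  vc=[9, 11]

SEQ = [MISS, L1-HIT, MISS, MISS, L1-HIT, VC-HIT, VC-HIT, L1-HIT, L1-HIT]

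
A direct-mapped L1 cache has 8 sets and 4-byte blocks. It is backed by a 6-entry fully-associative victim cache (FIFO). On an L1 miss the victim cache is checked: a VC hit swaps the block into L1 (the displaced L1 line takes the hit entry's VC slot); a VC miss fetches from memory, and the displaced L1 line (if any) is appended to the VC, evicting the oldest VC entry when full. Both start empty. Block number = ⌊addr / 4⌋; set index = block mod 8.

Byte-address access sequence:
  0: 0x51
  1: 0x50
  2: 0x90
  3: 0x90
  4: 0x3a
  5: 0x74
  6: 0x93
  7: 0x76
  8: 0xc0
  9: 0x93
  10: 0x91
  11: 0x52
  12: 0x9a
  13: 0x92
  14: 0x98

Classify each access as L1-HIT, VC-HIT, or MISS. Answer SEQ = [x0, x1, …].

SEQ = [MISS, L1-HIT, MISS, L1-HIT, MISS, MISS, L1-HIT, L1-HIT, MISS, L1-HIT, L1-HIT, VC-HIT, MISS, VC-HIT, L1-HIT]

0: 0x51 (blk 20, set 4) → MISS  vc=[]
1: 0x50 (blk 20, set 4) → L1-HIT  vc=[]
2: 0x90 (blk 36, set 4) → MISS  vc=[20]
3: 0x90 (blk 36, set 4) → L1-HIT  vc=[20]
4: 0x3a (blk 14, set 6) → MISS  vc=[20]
5: 0x74 (blk 29, set 5) → MISS  vc=[20]
6: 0x93 (blk 36, set 4) → L1-HIT  vc=[20]
7: 0x76 (blk 29, set 5) → L1-HIT  vc=[20]
8: 0xc0 (blk 48, set 0) → MISS  vc=[20]
9: 0x93 (blk 36, set 4) → L1-HIT  vc=[20]
10: 0x91 (blk 36, set 4) → L1-HIT  vc=[20]
11: 0x52 (blk 20, set 4) → VC-HIT  vc=[36]
12: 0x9a (blk 38, set 6) → MISS  vc=[36, 14]
13: 0x92 (blk 36, set 4) → VC-HIT  vc=[20, 14]
14: 0x98 (blk 38, set 6) → L1-HIT  vc=[20, 14]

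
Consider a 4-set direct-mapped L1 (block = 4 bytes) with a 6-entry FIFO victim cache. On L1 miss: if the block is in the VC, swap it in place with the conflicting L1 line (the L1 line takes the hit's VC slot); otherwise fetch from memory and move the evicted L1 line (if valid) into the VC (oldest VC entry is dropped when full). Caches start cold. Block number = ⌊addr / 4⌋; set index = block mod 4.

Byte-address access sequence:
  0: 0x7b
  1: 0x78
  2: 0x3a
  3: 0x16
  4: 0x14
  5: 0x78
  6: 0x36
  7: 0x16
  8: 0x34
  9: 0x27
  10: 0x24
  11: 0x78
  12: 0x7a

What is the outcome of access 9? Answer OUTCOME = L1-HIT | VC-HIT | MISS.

OUTCOME = MISS

  [0] addr=0x7b blk=30 s=2: MISS | VC []
  [1] addr=0x78 blk=30 s=2: L1-HIT | VC []
  [2] addr=0x3a blk=14 s=2: MISS | VC [30]
  [3] addr=0x16 blk=5 s=1: MISS | VC [30]
  [4] addr=0x14 blk=5 s=1: L1-HIT | VC [30]
  [5] addr=0x78 blk=30 s=2: VC-HIT | VC [14]
  [6] addr=0x36 blk=13 s=1: MISS | VC [14, 5]
  [7] addr=0x16 blk=5 s=1: VC-HIT | VC [14, 13]
  [8] addr=0x34 blk=13 s=1: VC-HIT | VC [14, 5]
  [9] addr=0x27 blk=9 s=1: MISS | VC [14, 5, 13]
  [10] addr=0x24 blk=9 s=1: L1-HIT | VC [14, 5, 13]
  [11] addr=0x78 blk=30 s=2: L1-HIT | VC [14, 5, 13]
  [12] addr=0x7a blk=30 s=2: L1-HIT | VC [14, 5, 13]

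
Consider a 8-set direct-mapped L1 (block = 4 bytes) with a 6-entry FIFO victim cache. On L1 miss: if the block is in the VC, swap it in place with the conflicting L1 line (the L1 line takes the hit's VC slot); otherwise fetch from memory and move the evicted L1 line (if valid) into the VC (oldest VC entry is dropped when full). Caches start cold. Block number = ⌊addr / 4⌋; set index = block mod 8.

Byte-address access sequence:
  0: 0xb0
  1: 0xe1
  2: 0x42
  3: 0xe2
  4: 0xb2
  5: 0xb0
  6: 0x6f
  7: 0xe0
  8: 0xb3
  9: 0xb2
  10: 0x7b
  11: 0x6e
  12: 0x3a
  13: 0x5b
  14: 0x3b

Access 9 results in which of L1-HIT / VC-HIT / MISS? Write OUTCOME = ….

OUTCOME = L1-HIT

#0 0xb0→b44/s4 MISS; vc=[]
#1 0xe1→b56/s0 MISS; vc=[]
#2 0x42→b16/s0 MISS; vc=[56]
#3 0xe2→b56/s0 VC-HIT; vc=[16]
#4 0xb2→b44/s4 L1-HIT; vc=[16]
#5 0xb0→b44/s4 L1-HIT; vc=[16]
#6 0x6f→b27/s3 MISS; vc=[16]
#7 0xe0→b56/s0 L1-HIT; vc=[16]
#8 0xb3→b44/s4 L1-HIT; vc=[16]
#9 0xb2→b44/s4 L1-HIT; vc=[16]
#10 0x7b→b30/s6 MISS; vc=[16]
#11 0x6e→b27/s3 L1-HIT; vc=[16]
#12 0x3a→b14/s6 MISS; vc=[16,30]
#13 0x5b→b22/s6 MISS; vc=[16,30,14]
#14 0x3b→b14/s6 VC-HIT; vc=[16,30,22]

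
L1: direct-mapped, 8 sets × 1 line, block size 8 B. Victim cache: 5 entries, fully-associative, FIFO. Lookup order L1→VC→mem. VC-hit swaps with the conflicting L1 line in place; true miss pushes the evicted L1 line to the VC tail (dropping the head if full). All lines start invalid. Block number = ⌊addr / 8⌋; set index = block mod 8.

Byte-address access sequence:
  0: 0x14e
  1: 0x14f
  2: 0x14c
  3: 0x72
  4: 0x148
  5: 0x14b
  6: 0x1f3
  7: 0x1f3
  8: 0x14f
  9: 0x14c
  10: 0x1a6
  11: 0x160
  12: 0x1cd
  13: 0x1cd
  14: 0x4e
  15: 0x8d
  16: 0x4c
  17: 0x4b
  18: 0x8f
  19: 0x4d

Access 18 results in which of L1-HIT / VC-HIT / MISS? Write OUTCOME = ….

OUTCOME = VC-HIT

  [0] addr=0x14e blk=41 s=1: MISS | VC []
  [1] addr=0x14f blk=41 s=1: L1-HIT | VC []
  [2] addr=0x14c blk=41 s=1: L1-HIT | VC []
  [3] addr=0x72 blk=14 s=6: MISS | VC []
  [4] addr=0x148 blk=41 s=1: L1-HIT | VC []
  [5] addr=0x14b blk=41 s=1: L1-HIT | VC []
  [6] addr=0x1f3 blk=62 s=6: MISS | VC [14]
  [7] addr=0x1f3 blk=62 s=6: L1-HIT | VC [14]
  [8] addr=0x14f blk=41 s=1: L1-HIT | VC [14]
  [9] addr=0x14c blk=41 s=1: L1-HIT | VC [14]
  [10] addr=0x1a6 blk=52 s=4: MISS | VC [14]
  [11] addr=0x160 blk=44 s=4: MISS | VC [14, 52]
  [12] addr=0x1cd blk=57 s=1: MISS | VC [14, 52, 41]
  [13] addr=0x1cd blk=57 s=1: L1-HIT | VC [14, 52, 41]
  [14] addr=0x4e blk=9 s=1: MISS | VC [14, 52, 41, 57]
  [15] addr=0x8d blk=17 s=1: MISS | VC [14, 52, 41, 57, 9]
  [16] addr=0x4c blk=9 s=1: VC-HIT | VC [14, 52, 41, 57, 17]
  [17] addr=0x4b blk=9 s=1: L1-HIT | VC [14, 52, 41, 57, 17]
  [18] addr=0x8f blk=17 s=1: VC-HIT | VC [14, 52, 41, 57, 9]
  [19] addr=0x4d blk=9 s=1: VC-HIT | VC [14, 52, 41, 57, 17]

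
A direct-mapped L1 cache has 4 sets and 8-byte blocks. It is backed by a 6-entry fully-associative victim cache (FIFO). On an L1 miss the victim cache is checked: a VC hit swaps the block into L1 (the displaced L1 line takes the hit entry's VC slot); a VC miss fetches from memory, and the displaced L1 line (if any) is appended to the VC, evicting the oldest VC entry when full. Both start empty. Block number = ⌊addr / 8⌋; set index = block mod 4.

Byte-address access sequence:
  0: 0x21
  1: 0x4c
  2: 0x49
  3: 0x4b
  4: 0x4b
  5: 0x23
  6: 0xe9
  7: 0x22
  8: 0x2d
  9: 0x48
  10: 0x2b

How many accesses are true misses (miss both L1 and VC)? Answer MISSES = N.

MISSES = 4

0: 0x21 (blk 4, set 0) → MISS  vc=[]
1: 0x4c (blk 9, set 1) → MISS  vc=[]
2: 0x49 (blk 9, set 1) → L1-HIT  vc=[]
3: 0x4b (blk 9, set 1) → L1-HIT  vc=[]
4: 0x4b (blk 9, set 1) → L1-HIT  vc=[]
5: 0x23 (blk 4, set 0) → L1-HIT  vc=[]
6: 0xe9 (blk 29, set 1) → MISS  vc=[9]
7: 0x22 (blk 4, set 0) → L1-HIT  vc=[9]
8: 0x2d (blk 5, set 1) → MISS  vc=[9, 29]
9: 0x48 (blk 9, set 1) → VC-HIT  vc=[5, 29]
10: 0x2b (blk 5, set 1) → VC-HIT  vc=[9, 29]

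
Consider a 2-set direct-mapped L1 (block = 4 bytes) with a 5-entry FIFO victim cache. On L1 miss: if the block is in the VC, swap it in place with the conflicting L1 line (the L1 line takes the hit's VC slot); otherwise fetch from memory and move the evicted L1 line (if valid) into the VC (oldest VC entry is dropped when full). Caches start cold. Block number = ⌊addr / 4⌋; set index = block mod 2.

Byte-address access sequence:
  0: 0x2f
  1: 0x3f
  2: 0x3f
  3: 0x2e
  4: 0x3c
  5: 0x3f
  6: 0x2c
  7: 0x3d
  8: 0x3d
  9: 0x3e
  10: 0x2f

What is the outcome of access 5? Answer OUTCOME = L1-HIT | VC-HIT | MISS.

OUTCOME = L1-HIT

0: 0x2f (blk 11, set 1) → MISS  vc=[]
1: 0x3f (blk 15, set 1) → MISS  vc=[11]
2: 0x3f (blk 15, set 1) → L1-HIT  vc=[11]
3: 0x2e (blk 11, set 1) → VC-HIT  vc=[15]
4: 0x3c (blk 15, set 1) → VC-HIT  vc=[11]
5: 0x3f (blk 15, set 1) → L1-HIT  vc=[11]
6: 0x2c (blk 11, set 1) → VC-HIT  vc=[15]
7: 0x3d (blk 15, set 1) → VC-HIT  vc=[11]
8: 0x3d (blk 15, set 1) → L1-HIT  vc=[11]
9: 0x3e (blk 15, set 1) → L1-HIT  vc=[11]
10: 0x2f (blk 11, set 1) → VC-HIT  vc=[15]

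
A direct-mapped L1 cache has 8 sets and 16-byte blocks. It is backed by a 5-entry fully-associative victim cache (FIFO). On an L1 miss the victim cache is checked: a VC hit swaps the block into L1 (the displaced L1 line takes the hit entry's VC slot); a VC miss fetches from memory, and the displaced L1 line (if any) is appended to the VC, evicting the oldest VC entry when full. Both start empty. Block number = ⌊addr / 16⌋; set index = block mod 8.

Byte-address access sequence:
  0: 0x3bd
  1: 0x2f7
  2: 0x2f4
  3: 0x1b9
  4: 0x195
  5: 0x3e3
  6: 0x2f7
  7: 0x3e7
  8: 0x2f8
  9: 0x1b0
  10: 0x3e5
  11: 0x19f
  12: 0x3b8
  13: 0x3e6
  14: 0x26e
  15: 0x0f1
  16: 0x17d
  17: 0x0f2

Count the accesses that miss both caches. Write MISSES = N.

#0 0x3bd→b59/s3 MISS; vc=[]
#1 0x2f7→b47/s7 MISS; vc=[]
#2 0x2f4→b47/s7 L1-HIT; vc=[]
#3 0x1b9→b27/s3 MISS; vc=[59]
#4 0x195→b25/s1 MISS; vc=[59]
#5 0x3e3→b62/s6 MISS; vc=[59]
#6 0x2f7→b47/s7 L1-HIT; vc=[59]
#7 0x3e7→b62/s6 L1-HIT; vc=[59]
#8 0x2f8→b47/s7 L1-HIT; vc=[59]
#9 0x1b0→b27/s3 L1-HIT; vc=[59]
#10 0x3e5→b62/s6 L1-HIT; vc=[59]
#11 0x19f→b25/s1 L1-HIT; vc=[59]
#12 0x3b8→b59/s3 VC-HIT; vc=[27]
#13 0x3e6→b62/s6 L1-HIT; vc=[27]
#14 0x26e→b38/s6 MISS; vc=[27,62]
#15 0xf1→b15/s7 MISS; vc=[27,62,47]
#16 0x17d→b23/s7 MISS; vc=[27,62,47,15]
#17 0xf2→b15/s7 VC-HIT; vc=[27,62,47,23]

MISSES = 8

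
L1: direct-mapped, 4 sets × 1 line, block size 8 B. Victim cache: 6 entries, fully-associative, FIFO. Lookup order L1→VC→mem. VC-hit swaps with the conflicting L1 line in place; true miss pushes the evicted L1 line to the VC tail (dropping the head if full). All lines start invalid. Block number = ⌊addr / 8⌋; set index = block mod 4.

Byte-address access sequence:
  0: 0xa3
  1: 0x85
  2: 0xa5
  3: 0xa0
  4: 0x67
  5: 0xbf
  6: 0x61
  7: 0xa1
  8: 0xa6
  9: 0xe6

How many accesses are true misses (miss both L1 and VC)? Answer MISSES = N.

  [0] addr=0xa3 blk=20 s=0: MISS | VC []
  [1] addr=0x85 blk=16 s=0: MISS | VC [20]
  [2] addr=0xa5 blk=20 s=0: VC-HIT | VC [16]
  [3] addr=0xa0 blk=20 s=0: L1-HIT | VC [16]
  [4] addr=0x67 blk=12 s=0: MISS | VC [16, 20]
  [5] addr=0xbf blk=23 s=3: MISS | VC [16, 20]
  [6] addr=0x61 blk=12 s=0: L1-HIT | VC [16, 20]
  [7] addr=0xa1 blk=20 s=0: VC-HIT | VC [16, 12]
  [8] addr=0xa6 blk=20 s=0: L1-HIT | VC [16, 12]
  [9] addr=0xe6 blk=28 s=0: MISS | VC [16, 12, 20]

MISSES = 5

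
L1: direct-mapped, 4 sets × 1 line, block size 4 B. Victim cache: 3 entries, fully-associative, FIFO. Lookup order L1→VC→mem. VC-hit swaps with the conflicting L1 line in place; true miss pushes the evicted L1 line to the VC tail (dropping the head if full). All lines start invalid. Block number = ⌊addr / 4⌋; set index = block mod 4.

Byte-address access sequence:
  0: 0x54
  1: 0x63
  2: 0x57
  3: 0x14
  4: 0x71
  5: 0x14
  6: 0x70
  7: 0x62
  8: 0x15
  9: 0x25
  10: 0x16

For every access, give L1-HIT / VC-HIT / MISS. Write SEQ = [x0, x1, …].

SEQ = [MISS, MISS, L1-HIT, MISS, MISS, L1-HIT, L1-HIT, VC-HIT, L1-HIT, MISS, VC-HIT]

  [0] addr=0x54 blk=21 s=1: MISS | VC []
  [1] addr=0x63 blk=24 s=0: MISS | VC []
  [2] addr=0x57 blk=21 s=1: L1-HIT | VC []
  [3] addr=0x14 blk=5 s=1: MISS | VC [21]
  [4] addr=0x71 blk=28 s=0: MISS | VC [21, 24]
  [5] addr=0x14 blk=5 s=1: L1-HIT | VC [21, 24]
  [6] addr=0x70 blk=28 s=0: L1-HIT | VC [21, 24]
  [7] addr=0x62 blk=24 s=0: VC-HIT | VC [21, 28]
  [8] addr=0x15 blk=5 s=1: L1-HIT | VC [21, 28]
  [9] addr=0x25 blk=9 s=1: MISS | VC [21, 28, 5]
  [10] addr=0x16 blk=5 s=1: VC-HIT | VC [21, 28, 9]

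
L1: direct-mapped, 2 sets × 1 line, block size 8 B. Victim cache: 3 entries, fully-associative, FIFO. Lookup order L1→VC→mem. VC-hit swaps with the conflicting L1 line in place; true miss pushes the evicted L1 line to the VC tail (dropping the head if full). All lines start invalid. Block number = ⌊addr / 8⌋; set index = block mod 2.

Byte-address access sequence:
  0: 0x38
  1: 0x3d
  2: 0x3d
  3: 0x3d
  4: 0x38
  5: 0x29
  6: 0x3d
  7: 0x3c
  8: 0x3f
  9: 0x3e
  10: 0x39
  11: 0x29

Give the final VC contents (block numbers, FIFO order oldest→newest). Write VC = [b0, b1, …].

  [0] addr=0x38 blk=7 s=1: MISS | VC []
  [1] addr=0x3d blk=7 s=1: L1-HIT | VC []
  [2] addr=0x3d blk=7 s=1: L1-HIT | VC []
  [3] addr=0x3d blk=7 s=1: L1-HIT | VC []
  [4] addr=0x38 blk=7 s=1: L1-HIT | VC []
  [5] addr=0x29 blk=5 s=1: MISS | VC [7]
  [6] addr=0x3d blk=7 s=1: VC-HIT | VC [5]
  [7] addr=0x3c blk=7 s=1: L1-HIT | VC [5]
  [8] addr=0x3f blk=7 s=1: L1-HIT | VC [5]
  [9] addr=0x3e blk=7 s=1: L1-HIT | VC [5]
  [10] addr=0x39 blk=7 s=1: L1-HIT | VC [5]
  [11] addr=0x29 blk=5 s=1: VC-HIT | VC [7]

VC = [7]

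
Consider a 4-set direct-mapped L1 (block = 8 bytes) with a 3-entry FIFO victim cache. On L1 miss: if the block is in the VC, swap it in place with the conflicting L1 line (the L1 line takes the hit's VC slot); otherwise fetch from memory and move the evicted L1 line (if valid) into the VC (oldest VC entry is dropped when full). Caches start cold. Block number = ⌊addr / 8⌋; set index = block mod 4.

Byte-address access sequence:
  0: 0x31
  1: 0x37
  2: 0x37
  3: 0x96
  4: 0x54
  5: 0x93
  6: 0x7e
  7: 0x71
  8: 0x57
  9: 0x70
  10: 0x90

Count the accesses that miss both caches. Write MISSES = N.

MISSES = 5

0: 0x31 (blk 6, set 2) → MISS  vc=[]
1: 0x37 (blk 6, set 2) → L1-HIT  vc=[]
2: 0x37 (blk 6, set 2) → L1-HIT  vc=[]
3: 0x96 (blk 18, set 2) → MISS  vc=[6]
4: 0x54 (blk 10, set 2) → MISS  vc=[6, 18]
5: 0x93 (blk 18, set 2) → VC-HIT  vc=[6, 10]
6: 0x7e (blk 15, set 3) → MISS  vc=[6, 10]
7: 0x71 (blk 14, set 2) → MISS  vc=[6, 10, 18]
8: 0x57 (blk 10, set 2) → VC-HIT  vc=[6, 14, 18]
9: 0x70 (blk 14, set 2) → VC-HIT  vc=[6, 10, 18]
10: 0x90 (blk 18, set 2) → VC-HIT  vc=[6, 10, 14]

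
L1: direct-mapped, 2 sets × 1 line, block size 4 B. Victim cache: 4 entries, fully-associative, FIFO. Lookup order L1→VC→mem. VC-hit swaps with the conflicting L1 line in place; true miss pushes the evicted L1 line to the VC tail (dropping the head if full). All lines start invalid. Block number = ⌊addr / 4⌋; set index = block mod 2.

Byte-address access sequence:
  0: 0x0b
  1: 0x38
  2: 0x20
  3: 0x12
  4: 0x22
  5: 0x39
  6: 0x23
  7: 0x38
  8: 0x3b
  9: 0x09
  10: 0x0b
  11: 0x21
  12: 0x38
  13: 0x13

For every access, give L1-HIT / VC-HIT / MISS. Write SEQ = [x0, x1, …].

SEQ = [MISS, MISS, MISS, MISS, VC-HIT, VC-HIT, VC-HIT, VC-HIT, L1-HIT, VC-HIT, L1-HIT, VC-HIT, VC-HIT, VC-HIT]

#0 0xb→b2/s0 MISS; vc=[]
#1 0x38→b14/s0 MISS; vc=[2]
#2 0x20→b8/s0 MISS; vc=[2,14]
#3 0x12→b4/s0 MISS; vc=[2,14,8]
#4 0x22→b8/s0 VC-HIT; vc=[2,14,4]
#5 0x39→b14/s0 VC-HIT; vc=[2,8,4]
#6 0x23→b8/s0 VC-HIT; vc=[2,14,4]
#7 0x38→b14/s0 VC-HIT; vc=[2,8,4]
#8 0x3b→b14/s0 L1-HIT; vc=[2,8,4]
#9 0x9→b2/s0 VC-HIT; vc=[14,8,4]
#10 0xb→b2/s0 L1-HIT; vc=[14,8,4]
#11 0x21→b8/s0 VC-HIT; vc=[14,2,4]
#12 0x38→b14/s0 VC-HIT; vc=[8,2,4]
#13 0x13→b4/s0 VC-HIT; vc=[8,2,14]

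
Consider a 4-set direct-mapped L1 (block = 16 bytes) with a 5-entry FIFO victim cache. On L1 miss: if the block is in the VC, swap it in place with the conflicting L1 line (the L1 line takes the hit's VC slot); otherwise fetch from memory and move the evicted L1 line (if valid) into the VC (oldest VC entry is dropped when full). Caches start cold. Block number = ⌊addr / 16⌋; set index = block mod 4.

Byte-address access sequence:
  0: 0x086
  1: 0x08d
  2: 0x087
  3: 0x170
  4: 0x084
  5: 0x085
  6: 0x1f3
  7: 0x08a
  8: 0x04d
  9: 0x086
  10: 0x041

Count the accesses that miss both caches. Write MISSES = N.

MISSES = 4

#0 0x86→b8/s0 MISS; vc=[]
#1 0x8d→b8/s0 L1-HIT; vc=[]
#2 0x87→b8/s0 L1-HIT; vc=[]
#3 0x170→b23/s3 MISS; vc=[]
#4 0x84→b8/s0 L1-HIT; vc=[]
#5 0x85→b8/s0 L1-HIT; vc=[]
#6 0x1f3→b31/s3 MISS; vc=[23]
#7 0x8a→b8/s0 L1-HIT; vc=[23]
#8 0x4d→b4/s0 MISS; vc=[23,8]
#9 0x86→b8/s0 VC-HIT; vc=[23,4]
#10 0x41→b4/s0 VC-HIT; vc=[23,8]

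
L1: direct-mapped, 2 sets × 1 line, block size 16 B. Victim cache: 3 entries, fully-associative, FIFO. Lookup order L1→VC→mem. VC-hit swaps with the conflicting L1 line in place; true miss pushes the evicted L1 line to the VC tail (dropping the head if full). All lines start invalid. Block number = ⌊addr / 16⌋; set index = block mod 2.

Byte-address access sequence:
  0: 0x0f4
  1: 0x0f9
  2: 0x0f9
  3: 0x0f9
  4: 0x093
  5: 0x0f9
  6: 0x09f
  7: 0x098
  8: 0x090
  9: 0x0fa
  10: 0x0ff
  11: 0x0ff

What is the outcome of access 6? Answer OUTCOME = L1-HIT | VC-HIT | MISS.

0: 0xf4 (blk 15, set 1) → MISS  vc=[]
1: 0xf9 (blk 15, set 1) → L1-HIT  vc=[]
2: 0xf9 (blk 15, set 1) → L1-HIT  vc=[]
3: 0xf9 (blk 15, set 1) → L1-HIT  vc=[]
4: 0x93 (blk 9, set 1) → MISS  vc=[15]
5: 0xf9 (blk 15, set 1) → VC-HIT  vc=[9]
6: 0x9f (blk 9, set 1) → VC-HIT  vc=[15]
7: 0x98 (blk 9, set 1) → L1-HIT  vc=[15]
8: 0x90 (blk 9, set 1) → L1-HIT  vc=[15]
9: 0xfa (blk 15, set 1) → VC-HIT  vc=[9]
10: 0xff (blk 15, set 1) → L1-HIT  vc=[9]
11: 0xff (blk 15, set 1) → L1-HIT  vc=[9]

OUTCOME = VC-HIT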